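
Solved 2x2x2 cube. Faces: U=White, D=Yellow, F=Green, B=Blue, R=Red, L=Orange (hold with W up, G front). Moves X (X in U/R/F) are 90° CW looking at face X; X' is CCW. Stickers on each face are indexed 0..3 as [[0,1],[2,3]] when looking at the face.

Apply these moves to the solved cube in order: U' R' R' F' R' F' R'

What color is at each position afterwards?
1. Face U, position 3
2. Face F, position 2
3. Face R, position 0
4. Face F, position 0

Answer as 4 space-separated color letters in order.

After move 1 (U'): U=WWWW F=OOGG R=GGRR B=RRBB L=BBOO
After move 2 (R'): R=GRGR U=WBWR F=OWGW D=YOYG B=YRYB
After move 3 (R'): R=RRGG U=WYWY F=OBGR D=YWYW B=GROB
After move 4 (F'): F=BROG U=WYRG R=WRYG D=BOYW L=BYOW
After move 5 (R'): R=RGWY U=WORG F=BYOG D=BRYG B=WROB
After move 6 (F'): F=YGBO U=WORW R=RGBY D=YWYG L=BGOR
After move 7 (R'): R=GYRB U=WORW F=YOBW D=YGYO B=GRWB
Query 1: U[3] = W
Query 2: F[2] = B
Query 3: R[0] = G
Query 4: F[0] = Y

Answer: W B G Y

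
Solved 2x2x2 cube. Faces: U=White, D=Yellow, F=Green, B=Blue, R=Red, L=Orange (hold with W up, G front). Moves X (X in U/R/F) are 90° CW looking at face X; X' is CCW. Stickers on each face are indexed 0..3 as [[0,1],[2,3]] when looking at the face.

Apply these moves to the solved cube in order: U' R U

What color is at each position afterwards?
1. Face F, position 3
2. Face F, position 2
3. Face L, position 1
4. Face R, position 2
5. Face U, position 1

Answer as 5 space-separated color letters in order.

Answer: Y G Y R W

Derivation:
After move 1 (U'): U=WWWW F=OOGG R=GGRR B=RRBB L=BBOO
After move 2 (R): R=RGRG U=WOWG F=OYGY D=YBYR B=WRWB
After move 3 (U): U=WWGO F=RGGY R=WRRG B=BBWB L=OYOO
Query 1: F[3] = Y
Query 2: F[2] = G
Query 3: L[1] = Y
Query 4: R[2] = R
Query 5: U[1] = W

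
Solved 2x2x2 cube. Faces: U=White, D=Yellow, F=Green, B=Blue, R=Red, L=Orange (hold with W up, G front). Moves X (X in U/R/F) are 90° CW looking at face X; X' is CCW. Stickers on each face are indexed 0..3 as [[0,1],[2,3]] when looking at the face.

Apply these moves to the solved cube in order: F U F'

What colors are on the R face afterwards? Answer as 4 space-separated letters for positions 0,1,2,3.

Answer: R B R R

Derivation:
After move 1 (F): F=GGGG U=WWOO R=WRWR D=RRYY L=OYOY
After move 2 (U): U=OWOW F=WRGG R=BBWR B=OYBB L=GGOY
After move 3 (F'): F=RGWG U=OWBW R=RBRR D=GYYY L=GWOO
Query: R face = RBRR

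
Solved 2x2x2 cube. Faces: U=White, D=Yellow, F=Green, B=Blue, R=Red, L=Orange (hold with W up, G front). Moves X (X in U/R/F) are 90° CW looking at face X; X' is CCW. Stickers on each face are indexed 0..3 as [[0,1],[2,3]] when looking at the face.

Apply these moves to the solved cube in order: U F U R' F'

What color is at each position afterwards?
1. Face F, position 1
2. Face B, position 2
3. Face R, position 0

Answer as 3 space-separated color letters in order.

Answer: W B B

Derivation:
After move 1 (U): U=WWWW F=RRGG R=BBRR B=OOBB L=GGOO
After move 2 (F): F=GRGR U=WWOG R=WBWR D=RBYY L=GYOY
After move 3 (U): U=OWGW F=WBGR R=OOWR B=GYBB L=GROY
After move 4 (R'): R=OROW U=OBGG F=WWGW D=RBYR B=YYBB
After move 5 (F'): F=WWWG U=OBOO R=BRRW D=RYYR L=GGOG
Query 1: F[1] = W
Query 2: B[2] = B
Query 3: R[0] = B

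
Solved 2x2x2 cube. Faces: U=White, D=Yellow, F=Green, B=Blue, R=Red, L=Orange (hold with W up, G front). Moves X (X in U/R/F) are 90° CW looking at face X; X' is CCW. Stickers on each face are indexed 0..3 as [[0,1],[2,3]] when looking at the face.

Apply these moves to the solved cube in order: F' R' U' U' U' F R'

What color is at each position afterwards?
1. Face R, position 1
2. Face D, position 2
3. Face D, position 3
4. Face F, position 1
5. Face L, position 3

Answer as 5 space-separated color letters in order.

Answer: Y Y R W G

Derivation:
After move 1 (F'): F=GGGG U=WWRR R=YRYR D=OOYY L=OWOW
After move 2 (R'): R=RRYY U=WBRB F=GWGR D=OGYG B=YBOB
After move 3 (U'): U=BBWR F=OWGR R=GWYY B=RROB L=YBOW
After move 4 (U'): U=BRBW F=YBGR R=OWYY B=GWOB L=RROW
After move 5 (U'): U=RWBB F=RRGR R=YBYY B=OWOB L=GWOW
After move 6 (F): F=GRRR U=RWWW R=BBBY D=YYYG L=GOOG
After move 7 (R'): R=BYBB U=ROWO F=GWRW D=YRYR B=GWYB
Query 1: R[1] = Y
Query 2: D[2] = Y
Query 3: D[3] = R
Query 4: F[1] = W
Query 5: L[3] = G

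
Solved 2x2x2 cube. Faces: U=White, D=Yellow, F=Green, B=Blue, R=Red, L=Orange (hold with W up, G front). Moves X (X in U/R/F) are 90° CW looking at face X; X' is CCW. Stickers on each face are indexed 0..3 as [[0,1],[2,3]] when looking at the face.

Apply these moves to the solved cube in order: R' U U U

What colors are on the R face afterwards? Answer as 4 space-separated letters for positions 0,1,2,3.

After move 1 (R'): R=RRRR U=WBWB F=GWGW D=YGYG B=YBYB
After move 2 (U): U=WWBB F=RRGW R=YBRR B=OOYB L=GWOO
After move 3 (U): U=BWBW F=YBGW R=OORR B=GWYB L=RROO
After move 4 (U): U=BBWW F=OOGW R=GWRR B=RRYB L=YBOO
Query: R face = GWRR

Answer: G W R R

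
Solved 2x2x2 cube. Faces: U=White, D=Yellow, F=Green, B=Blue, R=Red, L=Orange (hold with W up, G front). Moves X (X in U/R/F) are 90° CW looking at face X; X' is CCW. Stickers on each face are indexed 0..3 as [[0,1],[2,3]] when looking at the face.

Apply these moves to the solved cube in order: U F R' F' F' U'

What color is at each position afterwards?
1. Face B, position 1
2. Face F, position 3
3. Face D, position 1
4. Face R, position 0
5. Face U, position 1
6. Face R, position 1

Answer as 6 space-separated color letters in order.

Answer: R G O G R G

Derivation:
After move 1 (U): U=WWWW F=RRGG R=BBRR B=OOBB L=GGOO
After move 2 (F): F=GRGR U=WWOG R=WBWR D=RBYY L=GYOY
After move 3 (R'): R=BRWW U=WBOO F=GWGG D=RRYR B=YOBB
After move 4 (F'): F=WGGG U=WBBW R=RRRW D=YYYR L=GOOO
After move 5 (F'): F=GGWG U=WBRR R=YRYW D=OOYR L=GWOB
After move 6 (U'): U=BRWR F=GWWG R=GGYW B=YRBB L=YOOB
Query 1: B[1] = R
Query 2: F[3] = G
Query 3: D[1] = O
Query 4: R[0] = G
Query 5: U[1] = R
Query 6: R[1] = G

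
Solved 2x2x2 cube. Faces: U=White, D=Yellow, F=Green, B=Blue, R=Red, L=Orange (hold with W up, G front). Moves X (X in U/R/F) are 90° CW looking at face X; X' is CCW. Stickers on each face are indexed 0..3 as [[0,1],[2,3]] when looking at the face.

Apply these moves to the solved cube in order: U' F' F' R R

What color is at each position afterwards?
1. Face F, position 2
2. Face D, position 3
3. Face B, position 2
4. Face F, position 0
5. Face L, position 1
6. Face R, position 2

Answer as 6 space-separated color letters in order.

Answer: O Y G G R G

Derivation:
After move 1 (U'): U=WWWW F=OOGG R=GGRR B=RRBB L=BBOO
After move 2 (F'): F=OGOG U=WWGR R=YGYR D=BOYY L=BWOW
After move 3 (F'): F=GGOO U=WWYY R=OGBR D=WWYY L=BROG
After move 4 (R): R=BORG U=WGYO F=GWOY D=WBYR B=YRWB
After move 5 (R): R=RBGO U=WWYY F=GBOR D=WWYY B=ORGB
Query 1: F[2] = O
Query 2: D[3] = Y
Query 3: B[2] = G
Query 4: F[0] = G
Query 5: L[1] = R
Query 6: R[2] = G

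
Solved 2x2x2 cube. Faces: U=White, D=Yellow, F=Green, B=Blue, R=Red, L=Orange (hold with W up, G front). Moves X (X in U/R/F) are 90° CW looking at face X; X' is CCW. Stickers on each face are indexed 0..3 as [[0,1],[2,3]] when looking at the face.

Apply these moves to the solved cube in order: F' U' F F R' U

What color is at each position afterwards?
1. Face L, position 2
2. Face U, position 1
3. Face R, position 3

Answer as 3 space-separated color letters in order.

Answer: O W B

Derivation:
After move 1 (F'): F=GGGG U=WWRR R=YRYR D=OOYY L=OWOW
After move 2 (U'): U=WRWR F=OWGG R=GGYR B=YRBB L=BBOW
After move 3 (F): F=GOGW U=WRWB R=WGRR D=YGYY L=BOOO
After move 4 (F): F=GGWO U=WROO R=WGBR D=RWYY L=BYOG
After move 5 (R'): R=GRWB U=WBOY F=GRWO D=RGYO B=YRWB
After move 6 (U): U=OWYB F=GRWO R=YRWB B=BYWB L=GROG
Query 1: L[2] = O
Query 2: U[1] = W
Query 3: R[3] = B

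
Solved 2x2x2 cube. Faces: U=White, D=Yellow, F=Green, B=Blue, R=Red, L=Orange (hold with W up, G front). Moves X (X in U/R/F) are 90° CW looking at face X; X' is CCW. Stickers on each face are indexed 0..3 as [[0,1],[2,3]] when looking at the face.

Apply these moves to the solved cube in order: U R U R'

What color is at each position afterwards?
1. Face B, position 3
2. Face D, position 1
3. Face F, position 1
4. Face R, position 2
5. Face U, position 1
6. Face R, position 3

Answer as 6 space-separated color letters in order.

After move 1 (U): U=WWWW F=RRGG R=BBRR B=OOBB L=GGOO
After move 2 (R): R=RBRB U=WRWG F=RYGY D=YBYO B=WOWB
After move 3 (U): U=WWGR F=RBGY R=WORB B=GGWB L=RYOO
After move 4 (R'): R=OBWR U=WWGG F=RWGR D=YBYY B=OGBB
Query 1: B[3] = B
Query 2: D[1] = B
Query 3: F[1] = W
Query 4: R[2] = W
Query 5: U[1] = W
Query 6: R[3] = R

Answer: B B W W W R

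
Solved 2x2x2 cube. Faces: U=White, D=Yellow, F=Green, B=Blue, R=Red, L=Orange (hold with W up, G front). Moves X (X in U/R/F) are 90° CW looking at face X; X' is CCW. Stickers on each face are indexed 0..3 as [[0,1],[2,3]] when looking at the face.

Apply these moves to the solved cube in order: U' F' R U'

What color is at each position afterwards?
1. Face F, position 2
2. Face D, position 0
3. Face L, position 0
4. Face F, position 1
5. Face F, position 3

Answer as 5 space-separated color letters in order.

After move 1 (U'): U=WWWW F=OOGG R=GGRR B=RRBB L=BBOO
After move 2 (F'): F=OGOG U=WWGR R=YGYR D=BOYY L=BWOW
After move 3 (R): R=YYRG U=WGGG F=OOOY D=BBYR B=RRWB
After move 4 (U'): U=GGWG F=BWOY R=OORG B=YYWB L=RROW
Query 1: F[2] = O
Query 2: D[0] = B
Query 3: L[0] = R
Query 4: F[1] = W
Query 5: F[3] = Y

Answer: O B R W Y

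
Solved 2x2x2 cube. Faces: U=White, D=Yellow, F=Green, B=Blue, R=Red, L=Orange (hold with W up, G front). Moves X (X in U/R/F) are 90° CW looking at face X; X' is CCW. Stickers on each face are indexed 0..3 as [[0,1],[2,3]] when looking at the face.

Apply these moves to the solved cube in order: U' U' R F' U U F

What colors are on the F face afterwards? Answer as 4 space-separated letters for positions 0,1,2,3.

Answer: B W G G

Derivation:
After move 1 (U'): U=WWWW F=OOGG R=GGRR B=RRBB L=BBOO
After move 2 (U'): U=WWWW F=BBGG R=OORR B=GGBB L=RROO
After move 3 (R): R=RORO U=WBWG F=BYGY D=YBYG B=WGWB
After move 4 (F'): F=YYBG U=WBRR R=BOYO D=ROYG L=RGOW
After move 5 (U): U=RWRB F=BOBG R=WGYO B=RGWB L=YYOW
After move 6 (U): U=RRBW F=WGBG R=RGYO B=YYWB L=BOOW
After move 7 (F): F=BWGG U=RRWO R=BGWO D=YRYG L=BROO
Query: F face = BWGG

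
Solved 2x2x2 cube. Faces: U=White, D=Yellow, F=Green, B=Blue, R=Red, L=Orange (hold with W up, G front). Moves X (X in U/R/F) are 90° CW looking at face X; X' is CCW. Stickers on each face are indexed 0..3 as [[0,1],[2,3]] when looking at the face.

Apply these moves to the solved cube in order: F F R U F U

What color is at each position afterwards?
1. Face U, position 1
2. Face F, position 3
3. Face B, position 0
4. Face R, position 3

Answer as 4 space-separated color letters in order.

Answer: Y O G R

Derivation:
After move 1 (F): F=GGGG U=WWOO R=WRWR D=RRYY L=OYOY
After move 2 (F): F=GGGG U=WWYY R=OROR D=WWYY L=OROR
After move 3 (R): R=OORR U=WGYG F=GWGY D=WBYB B=YBWB
After move 4 (U): U=YWGG F=OOGY R=YBRR B=ORWB L=GWOR
After move 5 (F): F=GOYO U=YWRW R=GBGR D=RYYB L=GWOB
After move 6 (U): U=RYWW F=GBYO R=ORGR B=GWWB L=GOOB
Query 1: U[1] = Y
Query 2: F[3] = O
Query 3: B[0] = G
Query 4: R[3] = R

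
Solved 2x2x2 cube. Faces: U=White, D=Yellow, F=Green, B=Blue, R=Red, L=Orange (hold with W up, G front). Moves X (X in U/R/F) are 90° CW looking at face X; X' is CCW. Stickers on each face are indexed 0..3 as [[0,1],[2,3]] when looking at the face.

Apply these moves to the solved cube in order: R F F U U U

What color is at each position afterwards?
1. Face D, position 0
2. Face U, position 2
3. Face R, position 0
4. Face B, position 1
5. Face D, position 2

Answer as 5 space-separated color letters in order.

After move 1 (R): R=RRRR U=WGWG F=GYGY D=YBYB B=WBWB
After move 2 (F): F=GGYY U=WGOO R=WRGR D=RRYB L=OYOB
After move 3 (F): F=YGYG U=WGBY R=OROR D=GWYB L=OROR
After move 4 (U): U=BWYG F=ORYG R=WBOR B=ORWB L=YGOR
After move 5 (U): U=YBGW F=WBYG R=OROR B=YGWB L=OROR
After move 6 (U): U=GYWB F=ORYG R=YGOR B=ORWB L=WBOR
Query 1: D[0] = G
Query 2: U[2] = W
Query 3: R[0] = Y
Query 4: B[1] = R
Query 5: D[2] = Y

Answer: G W Y R Y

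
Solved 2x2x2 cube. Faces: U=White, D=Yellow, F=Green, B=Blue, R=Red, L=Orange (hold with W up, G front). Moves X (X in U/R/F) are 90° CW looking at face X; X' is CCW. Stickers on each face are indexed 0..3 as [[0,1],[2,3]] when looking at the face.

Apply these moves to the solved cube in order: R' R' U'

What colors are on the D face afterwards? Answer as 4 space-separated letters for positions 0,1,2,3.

After move 1 (R'): R=RRRR U=WBWB F=GWGW D=YGYG B=YBYB
After move 2 (R'): R=RRRR U=WYWY F=GBGB D=YWYW B=GBGB
After move 3 (U'): U=YYWW F=OOGB R=GBRR B=RRGB L=GBOO
Query: D face = YWYW

Answer: Y W Y W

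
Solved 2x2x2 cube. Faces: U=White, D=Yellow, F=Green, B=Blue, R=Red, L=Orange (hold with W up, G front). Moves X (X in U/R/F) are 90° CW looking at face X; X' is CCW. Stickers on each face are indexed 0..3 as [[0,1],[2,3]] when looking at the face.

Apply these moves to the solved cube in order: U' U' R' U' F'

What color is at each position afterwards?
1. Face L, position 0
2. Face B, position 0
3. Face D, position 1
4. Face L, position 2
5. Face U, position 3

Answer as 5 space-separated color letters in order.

After move 1 (U'): U=WWWW F=OOGG R=GGRR B=RRBB L=BBOO
After move 2 (U'): U=WWWW F=BBGG R=OORR B=GGBB L=RROO
After move 3 (R'): R=OROR U=WBWG F=BWGW D=YBYG B=YGYB
After move 4 (U'): U=BGWW F=RRGW R=BWOR B=ORYB L=YGOO
After move 5 (F'): F=RWRG U=BGBO R=BWYR D=GOYG L=YWOW
Query 1: L[0] = Y
Query 2: B[0] = O
Query 3: D[1] = O
Query 4: L[2] = O
Query 5: U[3] = O

Answer: Y O O O O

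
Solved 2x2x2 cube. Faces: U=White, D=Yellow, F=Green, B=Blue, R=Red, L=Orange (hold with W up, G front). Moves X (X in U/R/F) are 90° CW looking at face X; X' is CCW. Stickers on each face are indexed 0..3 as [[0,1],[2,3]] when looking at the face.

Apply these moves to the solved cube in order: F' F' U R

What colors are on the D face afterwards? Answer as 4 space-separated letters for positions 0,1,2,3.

After move 1 (F'): F=GGGG U=WWRR R=YRYR D=OOYY L=OWOW
After move 2 (F'): F=GGGG U=WWYY R=OROR D=WWYY L=OROR
After move 3 (U): U=YWYW F=ORGG R=BBOR B=ORBB L=GGOR
After move 4 (R): R=OBRB U=YRYG F=OWGY D=WBYO B=WRWB
Query: D face = WBYO

Answer: W B Y O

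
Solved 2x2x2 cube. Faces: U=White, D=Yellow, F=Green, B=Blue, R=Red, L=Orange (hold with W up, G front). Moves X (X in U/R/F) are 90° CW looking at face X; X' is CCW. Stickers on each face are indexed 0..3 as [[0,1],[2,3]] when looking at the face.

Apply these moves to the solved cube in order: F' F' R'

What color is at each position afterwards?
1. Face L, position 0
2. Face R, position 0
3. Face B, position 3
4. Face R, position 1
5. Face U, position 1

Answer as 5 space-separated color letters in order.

Answer: O R B R B

Derivation:
After move 1 (F'): F=GGGG U=WWRR R=YRYR D=OOYY L=OWOW
After move 2 (F'): F=GGGG U=WWYY R=OROR D=WWYY L=OROR
After move 3 (R'): R=RROO U=WBYB F=GWGY D=WGYG B=YBWB
Query 1: L[0] = O
Query 2: R[0] = R
Query 3: B[3] = B
Query 4: R[1] = R
Query 5: U[1] = B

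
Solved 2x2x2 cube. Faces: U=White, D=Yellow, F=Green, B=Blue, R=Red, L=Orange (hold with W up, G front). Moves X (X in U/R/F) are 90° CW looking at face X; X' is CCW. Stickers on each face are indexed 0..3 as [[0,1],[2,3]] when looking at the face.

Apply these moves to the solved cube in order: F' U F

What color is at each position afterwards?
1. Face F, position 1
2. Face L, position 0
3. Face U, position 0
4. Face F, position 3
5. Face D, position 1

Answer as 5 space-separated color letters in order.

After move 1 (F'): F=GGGG U=WWRR R=YRYR D=OOYY L=OWOW
After move 2 (U): U=RWRW F=YRGG R=BBYR B=OWBB L=GGOW
After move 3 (F): F=GYGR U=RWWG R=RBWR D=YBYY L=GOOO
Query 1: F[1] = Y
Query 2: L[0] = G
Query 3: U[0] = R
Query 4: F[3] = R
Query 5: D[1] = B

Answer: Y G R R B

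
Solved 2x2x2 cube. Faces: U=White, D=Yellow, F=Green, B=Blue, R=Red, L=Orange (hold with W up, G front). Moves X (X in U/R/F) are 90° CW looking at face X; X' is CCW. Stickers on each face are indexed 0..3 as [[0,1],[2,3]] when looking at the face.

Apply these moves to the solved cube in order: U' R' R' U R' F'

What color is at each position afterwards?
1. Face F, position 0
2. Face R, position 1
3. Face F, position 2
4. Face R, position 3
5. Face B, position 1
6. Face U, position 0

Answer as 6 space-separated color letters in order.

After move 1 (U'): U=WWWW F=OOGG R=GGRR B=RRBB L=BBOO
After move 2 (R'): R=GRGR U=WBWR F=OWGW D=YOYG B=YRYB
After move 3 (R'): R=RRGG U=WYWY F=OBGR D=YWYW B=GROB
After move 4 (U): U=WWYY F=RRGR R=GRGG B=BBOB L=OBOO
After move 5 (R'): R=RGGG U=WOYB F=RWGY D=YRYR B=WBWB
After move 6 (F'): F=WYRG U=WORG R=RGYG D=BOYR L=OBOY
Query 1: F[0] = W
Query 2: R[1] = G
Query 3: F[2] = R
Query 4: R[3] = G
Query 5: B[1] = B
Query 6: U[0] = W

Answer: W G R G B W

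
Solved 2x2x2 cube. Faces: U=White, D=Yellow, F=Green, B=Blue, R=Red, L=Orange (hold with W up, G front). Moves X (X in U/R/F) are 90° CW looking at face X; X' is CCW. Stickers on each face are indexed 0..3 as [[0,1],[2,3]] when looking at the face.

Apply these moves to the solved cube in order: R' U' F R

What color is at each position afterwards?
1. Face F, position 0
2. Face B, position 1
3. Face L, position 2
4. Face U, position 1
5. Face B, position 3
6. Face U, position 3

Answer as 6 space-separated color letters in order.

Answer: G R O O B O

Derivation:
After move 1 (R'): R=RRRR U=WBWB F=GWGW D=YGYG B=YBYB
After move 2 (U'): U=BBWW F=OOGW R=GWRR B=RRYB L=YBOO
After move 3 (F): F=GOWO U=BBOB R=WWWR D=RGYG L=YYOG
After move 4 (R): R=WWRW U=BOOO F=GGWG D=RYYR B=BRBB
Query 1: F[0] = G
Query 2: B[1] = R
Query 3: L[2] = O
Query 4: U[1] = O
Query 5: B[3] = B
Query 6: U[3] = O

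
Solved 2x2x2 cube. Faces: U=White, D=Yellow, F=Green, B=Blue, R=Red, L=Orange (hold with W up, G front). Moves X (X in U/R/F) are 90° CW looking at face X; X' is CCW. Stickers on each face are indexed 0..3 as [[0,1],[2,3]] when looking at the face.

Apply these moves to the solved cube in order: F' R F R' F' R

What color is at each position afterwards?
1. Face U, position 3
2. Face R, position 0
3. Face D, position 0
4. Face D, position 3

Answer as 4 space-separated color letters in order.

Answer: Y R O B

Derivation:
After move 1 (F'): F=GGGG U=WWRR R=YRYR D=OOYY L=OWOW
After move 2 (R): R=YYRR U=WGRG F=GOGY D=OBYB B=RBWB
After move 3 (F): F=GGYO U=WGWW R=RYGR D=RYYB L=OOOB
After move 4 (R'): R=YRRG U=WWWR F=GGYW D=RGYO B=BBYB
After move 5 (F'): F=GWGY U=WWYR R=GRRG D=OBYO L=OROW
After move 6 (R): R=RGGR U=WWYY F=GBGO D=OYYB B=RBWB
Query 1: U[3] = Y
Query 2: R[0] = R
Query 3: D[0] = O
Query 4: D[3] = B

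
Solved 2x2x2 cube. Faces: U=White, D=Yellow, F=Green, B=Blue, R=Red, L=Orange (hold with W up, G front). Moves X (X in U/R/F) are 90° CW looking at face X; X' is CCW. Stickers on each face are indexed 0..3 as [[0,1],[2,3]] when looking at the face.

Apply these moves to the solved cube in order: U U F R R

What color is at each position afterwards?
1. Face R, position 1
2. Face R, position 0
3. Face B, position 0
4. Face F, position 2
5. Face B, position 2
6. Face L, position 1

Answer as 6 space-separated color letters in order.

Answer: W R B G B Y

Derivation:
After move 1 (U): U=WWWW F=RRGG R=BBRR B=OOBB L=GGOO
After move 2 (U): U=WWWW F=BBGG R=OORR B=GGBB L=RROO
After move 3 (F): F=GBGB U=WWOR R=WOWR D=ROYY L=RYOY
After move 4 (R): R=WWRO U=WBOB F=GOGY D=RBYG B=RGWB
After move 5 (R): R=RWOW U=WOOY F=GBGG D=RWYR B=BGBB
Query 1: R[1] = W
Query 2: R[0] = R
Query 3: B[0] = B
Query 4: F[2] = G
Query 5: B[2] = B
Query 6: L[1] = Y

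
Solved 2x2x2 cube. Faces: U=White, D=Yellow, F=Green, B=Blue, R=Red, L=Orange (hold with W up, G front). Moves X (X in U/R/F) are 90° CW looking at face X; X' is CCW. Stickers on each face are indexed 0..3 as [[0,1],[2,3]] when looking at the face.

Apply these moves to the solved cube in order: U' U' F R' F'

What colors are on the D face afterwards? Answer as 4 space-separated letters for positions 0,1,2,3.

After move 1 (U'): U=WWWW F=OOGG R=GGRR B=RRBB L=BBOO
After move 2 (U'): U=WWWW F=BBGG R=OORR B=GGBB L=RROO
After move 3 (F): F=GBGB U=WWOR R=WOWR D=ROYY L=RYOY
After move 4 (R'): R=ORWW U=WBOG F=GWGR D=RBYB B=YGOB
After move 5 (F'): F=WRGG U=WBOW R=BRRW D=YYYB L=RGOO
Query: D face = YYYB

Answer: Y Y Y B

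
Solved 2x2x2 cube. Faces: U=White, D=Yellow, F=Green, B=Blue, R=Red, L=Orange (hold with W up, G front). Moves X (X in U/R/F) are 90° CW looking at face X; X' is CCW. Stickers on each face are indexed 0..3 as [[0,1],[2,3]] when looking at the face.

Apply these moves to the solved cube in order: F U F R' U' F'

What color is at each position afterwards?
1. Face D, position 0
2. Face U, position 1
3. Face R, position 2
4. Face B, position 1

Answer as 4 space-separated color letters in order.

After move 1 (F): F=GGGG U=WWOO R=WRWR D=RRYY L=OYOY
After move 2 (U): U=OWOW F=WRGG R=BBWR B=OYBB L=GGOY
After move 3 (F): F=GWGR U=OWYG R=OBWR D=WBYY L=GROR
After move 4 (R'): R=BROW U=OBYO F=GWGG D=WWYR B=YYBB
After move 5 (U'): U=BOOY F=GRGG R=GWOW B=BRBB L=YYOR
After move 6 (F'): F=RGGG U=BOGO R=WWWW D=YRYR L=YYOO
Query 1: D[0] = Y
Query 2: U[1] = O
Query 3: R[2] = W
Query 4: B[1] = R

Answer: Y O W R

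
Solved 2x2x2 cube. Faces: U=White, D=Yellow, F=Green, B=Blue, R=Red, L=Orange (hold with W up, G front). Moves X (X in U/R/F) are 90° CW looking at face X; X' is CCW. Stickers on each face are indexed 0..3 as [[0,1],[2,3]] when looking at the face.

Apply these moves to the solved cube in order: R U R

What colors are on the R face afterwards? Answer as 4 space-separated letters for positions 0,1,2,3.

Answer: R W R B

Derivation:
After move 1 (R): R=RRRR U=WGWG F=GYGY D=YBYB B=WBWB
After move 2 (U): U=WWGG F=RRGY R=WBRR B=OOWB L=GYOO
After move 3 (R): R=RWRB U=WRGY F=RBGB D=YWYO B=GOWB
Query: R face = RWRB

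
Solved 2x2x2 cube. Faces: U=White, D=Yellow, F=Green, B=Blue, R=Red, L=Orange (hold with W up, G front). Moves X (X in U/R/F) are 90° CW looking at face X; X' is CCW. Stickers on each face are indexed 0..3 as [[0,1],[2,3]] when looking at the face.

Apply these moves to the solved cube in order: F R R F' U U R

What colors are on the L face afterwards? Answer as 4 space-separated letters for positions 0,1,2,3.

After move 1 (F): F=GGGG U=WWOO R=WRWR D=RRYY L=OYOY
After move 2 (R): R=WWRR U=WGOG F=GRGY D=RBYB B=OBWB
After move 3 (R): R=RWRW U=WROY F=GBGB D=RWYO B=GBGB
After move 4 (F'): F=BBGG U=WRRR R=WWRW D=YYYO L=OYOO
After move 5 (U): U=RWRR F=WWGG R=GBRW B=OYGB L=BBOO
After move 6 (U): U=RRRW F=GBGG R=OYRW B=BBGB L=WWOO
After move 7 (R): R=ROWY U=RBRG F=GYGO D=YGYB B=WBRB
Query: L face = WWOO

Answer: W W O O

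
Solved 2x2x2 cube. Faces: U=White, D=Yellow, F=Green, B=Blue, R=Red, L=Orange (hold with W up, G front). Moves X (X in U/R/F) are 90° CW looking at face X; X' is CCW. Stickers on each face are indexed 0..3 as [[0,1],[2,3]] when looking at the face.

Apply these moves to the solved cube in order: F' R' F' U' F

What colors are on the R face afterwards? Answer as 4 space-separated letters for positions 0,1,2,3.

Answer: W R R Y

Derivation:
After move 1 (F'): F=GGGG U=WWRR R=YRYR D=OOYY L=OWOW
After move 2 (R'): R=RRYY U=WBRB F=GWGR D=OGYG B=YBOB
After move 3 (F'): F=WRGG U=WBRY R=GROY D=WWYG L=OBOR
After move 4 (U'): U=BYWR F=OBGG R=WROY B=GROB L=YBOR
After move 5 (F): F=GOGB U=BYRB R=WRRY D=OWYG L=YWOW
Query: R face = WRRY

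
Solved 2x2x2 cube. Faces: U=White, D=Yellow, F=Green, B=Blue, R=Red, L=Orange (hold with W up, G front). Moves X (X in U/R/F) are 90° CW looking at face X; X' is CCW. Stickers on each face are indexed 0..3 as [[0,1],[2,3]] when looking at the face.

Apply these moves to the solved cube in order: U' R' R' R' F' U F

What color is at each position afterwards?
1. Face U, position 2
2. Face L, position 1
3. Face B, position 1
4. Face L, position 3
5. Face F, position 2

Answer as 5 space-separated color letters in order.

After move 1 (U'): U=WWWW F=OOGG R=GGRR B=RRBB L=BBOO
After move 2 (R'): R=GRGR U=WBWR F=OWGW D=YOYG B=YRYB
After move 3 (R'): R=RRGG U=WYWY F=OBGR D=YWYW B=GROB
After move 4 (R'): R=RGRG U=WOWG F=OYGY D=YBYR B=WRWB
After move 5 (F'): F=YYOG U=WORR R=BGYG D=BOYR L=BGOW
After move 6 (U): U=RWRO F=BGOG R=WRYG B=BGWB L=YYOW
After move 7 (F): F=OBGG U=RWWY R=RROG D=YWYR L=YBOO
Query 1: U[2] = W
Query 2: L[1] = B
Query 3: B[1] = G
Query 4: L[3] = O
Query 5: F[2] = G

Answer: W B G O G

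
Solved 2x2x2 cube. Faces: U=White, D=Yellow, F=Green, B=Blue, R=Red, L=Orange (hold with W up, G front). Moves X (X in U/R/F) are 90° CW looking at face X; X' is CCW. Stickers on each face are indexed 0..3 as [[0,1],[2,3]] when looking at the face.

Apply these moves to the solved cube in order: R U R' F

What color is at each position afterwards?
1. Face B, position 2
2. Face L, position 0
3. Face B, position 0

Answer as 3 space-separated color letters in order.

Answer: B G B

Derivation:
After move 1 (R): R=RRRR U=WGWG F=GYGY D=YBYB B=WBWB
After move 2 (U): U=WWGG F=RRGY R=WBRR B=OOWB L=GYOO
After move 3 (R'): R=BRWR U=WWGO F=RWGG D=YRYY B=BOBB
After move 4 (F): F=GRGW U=WWOY R=GROR D=WBYY L=GYOR
Query 1: B[2] = B
Query 2: L[0] = G
Query 3: B[0] = B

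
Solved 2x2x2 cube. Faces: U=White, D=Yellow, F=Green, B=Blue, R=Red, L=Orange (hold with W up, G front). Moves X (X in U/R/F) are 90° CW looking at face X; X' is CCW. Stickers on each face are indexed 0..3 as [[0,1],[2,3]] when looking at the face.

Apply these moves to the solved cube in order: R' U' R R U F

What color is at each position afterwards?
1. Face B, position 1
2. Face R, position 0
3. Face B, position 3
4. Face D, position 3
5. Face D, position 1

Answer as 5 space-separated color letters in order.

Answer: B G B W W

Derivation:
After move 1 (R'): R=RRRR U=WBWB F=GWGW D=YGYG B=YBYB
After move 2 (U'): U=BBWW F=OOGW R=GWRR B=RRYB L=YBOO
After move 3 (R): R=RGRW U=BOWW F=OGGG D=YYYR B=WRBB
After move 4 (R): R=RRWG U=BGWG F=OYGR D=YBYW B=WROB
After move 5 (U): U=WBGG F=RRGR R=WRWG B=YBOB L=OYOO
After move 6 (F): F=GRRR U=WBOY R=GRGG D=WWYW L=OYOB
Query 1: B[1] = B
Query 2: R[0] = G
Query 3: B[3] = B
Query 4: D[3] = W
Query 5: D[1] = W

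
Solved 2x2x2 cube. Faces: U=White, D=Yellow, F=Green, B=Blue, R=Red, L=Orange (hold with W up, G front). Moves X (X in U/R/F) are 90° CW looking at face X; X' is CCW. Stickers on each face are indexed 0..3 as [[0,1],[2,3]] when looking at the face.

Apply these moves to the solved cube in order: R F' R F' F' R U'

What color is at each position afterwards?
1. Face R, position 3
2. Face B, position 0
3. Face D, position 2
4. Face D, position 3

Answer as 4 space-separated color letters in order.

Answer: B G Y R

Derivation:
After move 1 (R): R=RRRR U=WGWG F=GYGY D=YBYB B=WBWB
After move 2 (F'): F=YYGG U=WGRR R=BRYR D=OOYB L=OGOW
After move 3 (R): R=YBRR U=WYRG F=YOGB D=OWYW B=RBGB
After move 4 (F'): F=OBYG U=WYYR R=WBOR D=GWYW L=OGOR
After move 5 (F'): F=BGOY U=WYWO R=WBGR D=GRYW L=OROY
After move 6 (R): R=GWRB U=WGWY F=BROW D=GGYR B=OBYB
After move 7 (U'): U=GYWW F=OROW R=BRRB B=GWYB L=OBOY
Query 1: R[3] = B
Query 2: B[0] = G
Query 3: D[2] = Y
Query 4: D[3] = R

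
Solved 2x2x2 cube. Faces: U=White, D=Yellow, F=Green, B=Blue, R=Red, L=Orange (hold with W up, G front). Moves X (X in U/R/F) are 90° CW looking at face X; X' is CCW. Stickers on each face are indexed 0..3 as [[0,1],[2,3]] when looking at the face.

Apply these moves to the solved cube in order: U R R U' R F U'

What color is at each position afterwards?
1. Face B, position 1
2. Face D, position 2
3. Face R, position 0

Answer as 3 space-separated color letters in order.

After move 1 (U): U=WWWW F=RRGG R=BBRR B=OOBB L=GGOO
After move 2 (R): R=RBRB U=WRWG F=RYGY D=YBYO B=WOWB
After move 3 (R): R=RRBB U=WYWY F=RBGO D=YWYW B=GORB
After move 4 (U'): U=YYWW F=GGGO R=RBBB B=RRRB L=GOOO
After move 5 (R): R=BRBB U=YGWO F=GWGW D=YRYR B=WRYB
After move 6 (F): F=GGWW U=YGOO R=WROB D=BBYR L=GYOR
After move 7 (U'): U=GOYO F=GYWW R=GGOB B=WRYB L=WROR
Query 1: B[1] = R
Query 2: D[2] = Y
Query 3: R[0] = G

Answer: R Y G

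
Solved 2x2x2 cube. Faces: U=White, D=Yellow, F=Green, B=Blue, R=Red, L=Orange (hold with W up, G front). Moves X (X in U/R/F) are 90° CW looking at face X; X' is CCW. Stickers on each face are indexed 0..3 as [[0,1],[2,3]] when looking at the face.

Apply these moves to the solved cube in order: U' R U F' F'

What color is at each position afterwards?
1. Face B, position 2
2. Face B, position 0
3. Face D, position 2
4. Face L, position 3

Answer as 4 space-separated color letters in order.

Answer: W B Y W

Derivation:
After move 1 (U'): U=WWWW F=OOGG R=GGRR B=RRBB L=BBOO
After move 2 (R): R=RGRG U=WOWG F=OYGY D=YBYR B=WRWB
After move 3 (U): U=WWGO F=RGGY R=WRRG B=BBWB L=OYOO
After move 4 (F'): F=GYRG U=WWWR R=BRYG D=YOYR L=OOOG
After move 5 (F'): F=YGGR U=WWBY R=ORYG D=OGYR L=OROW
Query 1: B[2] = W
Query 2: B[0] = B
Query 3: D[2] = Y
Query 4: L[3] = W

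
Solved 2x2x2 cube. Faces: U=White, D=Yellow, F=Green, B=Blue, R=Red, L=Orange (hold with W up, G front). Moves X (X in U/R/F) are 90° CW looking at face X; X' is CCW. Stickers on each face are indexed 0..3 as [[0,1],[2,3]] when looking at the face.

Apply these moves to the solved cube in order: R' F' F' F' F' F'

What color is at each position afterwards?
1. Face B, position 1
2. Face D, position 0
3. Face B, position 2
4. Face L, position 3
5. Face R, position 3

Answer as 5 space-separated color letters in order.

After move 1 (R'): R=RRRR U=WBWB F=GWGW D=YGYG B=YBYB
After move 2 (F'): F=WWGG U=WBRR R=GRYR D=OOYG L=OBOW
After move 3 (F'): F=WGWG U=WBGY R=OROR D=BWYG L=OROR
After move 4 (F'): F=GGWW U=WBOO R=WRBR D=RRYG L=OYOG
After move 5 (F'): F=GWGW U=WBWB R=RRRR D=YGYG L=OOOO
After move 6 (F'): F=WWGG U=WBRR R=GRYR D=OOYG L=OBOW
Query 1: B[1] = B
Query 2: D[0] = O
Query 3: B[2] = Y
Query 4: L[3] = W
Query 5: R[3] = R

Answer: B O Y W R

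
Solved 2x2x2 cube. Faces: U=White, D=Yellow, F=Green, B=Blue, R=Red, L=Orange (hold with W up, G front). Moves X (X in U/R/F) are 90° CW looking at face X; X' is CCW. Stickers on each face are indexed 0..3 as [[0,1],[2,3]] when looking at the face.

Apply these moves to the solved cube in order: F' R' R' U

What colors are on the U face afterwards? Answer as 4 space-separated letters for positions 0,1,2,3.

After move 1 (F'): F=GGGG U=WWRR R=YRYR D=OOYY L=OWOW
After move 2 (R'): R=RRYY U=WBRB F=GWGR D=OGYG B=YBOB
After move 3 (R'): R=RYRY U=WORY F=GBGB D=OWYR B=GBGB
After move 4 (U): U=RWYO F=RYGB R=GBRY B=OWGB L=GBOW
Query: U face = RWYO

Answer: R W Y O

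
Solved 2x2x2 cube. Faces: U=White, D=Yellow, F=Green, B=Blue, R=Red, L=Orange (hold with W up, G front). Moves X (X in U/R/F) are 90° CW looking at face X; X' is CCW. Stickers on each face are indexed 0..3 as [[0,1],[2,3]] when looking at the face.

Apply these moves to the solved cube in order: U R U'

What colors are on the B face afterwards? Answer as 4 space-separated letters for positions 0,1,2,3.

Answer: R B W B

Derivation:
After move 1 (U): U=WWWW F=RRGG R=BBRR B=OOBB L=GGOO
After move 2 (R): R=RBRB U=WRWG F=RYGY D=YBYO B=WOWB
After move 3 (U'): U=RGWW F=GGGY R=RYRB B=RBWB L=WOOO
Query: B face = RBWB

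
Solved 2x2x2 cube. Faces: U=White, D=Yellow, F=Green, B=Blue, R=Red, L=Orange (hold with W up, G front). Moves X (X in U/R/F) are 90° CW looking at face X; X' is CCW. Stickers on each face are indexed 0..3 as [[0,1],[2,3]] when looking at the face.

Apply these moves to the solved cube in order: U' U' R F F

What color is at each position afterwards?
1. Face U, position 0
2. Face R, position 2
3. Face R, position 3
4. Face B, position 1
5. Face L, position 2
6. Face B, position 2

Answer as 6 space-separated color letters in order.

Answer: W R O G O W

Derivation:
After move 1 (U'): U=WWWW F=OOGG R=GGRR B=RRBB L=BBOO
After move 2 (U'): U=WWWW F=BBGG R=OORR B=GGBB L=RROO
After move 3 (R): R=RORO U=WBWG F=BYGY D=YBYG B=WGWB
After move 4 (F): F=GBYY U=WBOR R=WOGO D=RRYG L=RYOB
After move 5 (F): F=YGYB U=WBBY R=OORO D=GWYG L=RROR
Query 1: U[0] = W
Query 2: R[2] = R
Query 3: R[3] = O
Query 4: B[1] = G
Query 5: L[2] = O
Query 6: B[2] = W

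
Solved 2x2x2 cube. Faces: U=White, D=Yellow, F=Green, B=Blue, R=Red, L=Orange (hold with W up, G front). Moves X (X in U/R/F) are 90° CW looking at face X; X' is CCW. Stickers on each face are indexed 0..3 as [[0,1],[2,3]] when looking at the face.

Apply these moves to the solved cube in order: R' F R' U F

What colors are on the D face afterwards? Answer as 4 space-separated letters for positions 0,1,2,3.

After move 1 (R'): R=RRRR U=WBWB F=GWGW D=YGYG B=YBYB
After move 2 (F): F=GGWW U=WBOO R=WRBR D=RRYG L=OYOG
After move 3 (R'): R=RRWB U=WYOY F=GBWO D=RGYW B=GBRB
After move 4 (U): U=OWYY F=RRWO R=GBWB B=OYRB L=GBOG
After move 5 (F): F=WROR U=OWGB R=YBYB D=WGYW L=GROG
Query: D face = WGYW

Answer: W G Y W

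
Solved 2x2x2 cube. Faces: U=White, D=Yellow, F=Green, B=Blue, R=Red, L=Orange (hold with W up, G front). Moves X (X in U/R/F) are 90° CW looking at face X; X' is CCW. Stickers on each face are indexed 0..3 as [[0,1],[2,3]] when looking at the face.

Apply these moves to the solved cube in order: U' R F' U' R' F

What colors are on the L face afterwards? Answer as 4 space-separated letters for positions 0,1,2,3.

Answer: W B O G

Derivation:
After move 1 (U'): U=WWWW F=OOGG R=GGRR B=RRBB L=BBOO
After move 2 (R): R=RGRG U=WOWG F=OYGY D=YBYR B=WRWB
After move 3 (F'): F=YYOG U=WORR R=BGYG D=BOYR L=BGOW
After move 4 (U'): U=ORWR F=BGOG R=YYYG B=BGWB L=WROW
After move 5 (R'): R=YGYY U=OWWB F=BROR D=BGYG B=RGOB
After move 6 (F): F=OBRR U=OWWR R=WGBY D=YYYG L=WBOG
Query: L face = WBOG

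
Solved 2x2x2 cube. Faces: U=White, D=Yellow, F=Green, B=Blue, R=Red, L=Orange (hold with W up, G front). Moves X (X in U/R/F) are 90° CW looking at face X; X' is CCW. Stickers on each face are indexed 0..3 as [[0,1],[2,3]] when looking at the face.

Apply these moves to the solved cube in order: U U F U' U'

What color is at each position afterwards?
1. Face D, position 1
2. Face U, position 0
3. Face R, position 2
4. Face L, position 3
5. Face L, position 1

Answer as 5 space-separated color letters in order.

After move 1 (U): U=WWWW F=RRGG R=BBRR B=OOBB L=GGOO
After move 2 (U): U=WWWW F=BBGG R=OORR B=GGBB L=RROO
After move 3 (F): F=GBGB U=WWOR R=WOWR D=ROYY L=RYOY
After move 4 (U'): U=WRWO F=RYGB R=GBWR B=WOBB L=GGOY
After move 5 (U'): U=ROWW F=GGGB R=RYWR B=GBBB L=WOOY
Query 1: D[1] = O
Query 2: U[0] = R
Query 3: R[2] = W
Query 4: L[3] = Y
Query 5: L[1] = O

Answer: O R W Y O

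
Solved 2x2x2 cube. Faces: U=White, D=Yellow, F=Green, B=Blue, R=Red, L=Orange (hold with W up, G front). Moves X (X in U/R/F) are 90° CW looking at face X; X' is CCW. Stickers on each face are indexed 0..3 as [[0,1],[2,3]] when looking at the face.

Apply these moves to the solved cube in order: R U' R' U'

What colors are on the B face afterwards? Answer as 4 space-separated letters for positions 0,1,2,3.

After move 1 (R): R=RRRR U=WGWG F=GYGY D=YBYB B=WBWB
After move 2 (U'): U=GGWW F=OOGY R=GYRR B=RRWB L=WBOO
After move 3 (R'): R=YRGR U=GWWR F=OGGW D=YOYY B=BRBB
After move 4 (U'): U=WRGW F=WBGW R=OGGR B=YRBB L=BROO
Query: B face = YRBB

Answer: Y R B B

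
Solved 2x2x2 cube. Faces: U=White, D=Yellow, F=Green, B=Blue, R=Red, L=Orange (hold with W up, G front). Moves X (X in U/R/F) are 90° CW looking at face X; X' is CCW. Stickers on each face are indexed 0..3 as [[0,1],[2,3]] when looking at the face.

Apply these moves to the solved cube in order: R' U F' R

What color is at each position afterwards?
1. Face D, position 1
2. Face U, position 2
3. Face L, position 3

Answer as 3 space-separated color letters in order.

Answer: Y Y B

Derivation:
After move 1 (R'): R=RRRR U=WBWB F=GWGW D=YGYG B=YBYB
After move 2 (U): U=WWBB F=RRGW R=YBRR B=OOYB L=GWOO
After move 3 (F'): F=RWRG U=WWYR R=GBYR D=WOYG L=GBOB
After move 4 (R): R=YGRB U=WWYG F=RORG D=WYYO B=ROWB
Query 1: D[1] = Y
Query 2: U[2] = Y
Query 3: L[3] = B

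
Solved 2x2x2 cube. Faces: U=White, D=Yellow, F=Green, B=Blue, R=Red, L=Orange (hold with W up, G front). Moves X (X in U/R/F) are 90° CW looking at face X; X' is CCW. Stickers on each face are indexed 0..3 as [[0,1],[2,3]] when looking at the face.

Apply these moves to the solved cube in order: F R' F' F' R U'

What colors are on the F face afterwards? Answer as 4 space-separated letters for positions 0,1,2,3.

Answer: O W W G

Derivation:
After move 1 (F): F=GGGG U=WWOO R=WRWR D=RRYY L=OYOY
After move 2 (R'): R=RRWW U=WBOB F=GWGO D=RGYG B=YBRB
After move 3 (F'): F=WOGG U=WBRW R=GRRW D=YYYG L=OBOO
After move 4 (F'): F=OGWG U=WBGR R=YRYW D=BOYG L=OWOR
After move 5 (R): R=YYWR U=WGGG F=OOWG D=BRYY B=RBBB
After move 6 (U'): U=GGWG F=OWWG R=OOWR B=YYBB L=RBOR
Query: F face = OWWG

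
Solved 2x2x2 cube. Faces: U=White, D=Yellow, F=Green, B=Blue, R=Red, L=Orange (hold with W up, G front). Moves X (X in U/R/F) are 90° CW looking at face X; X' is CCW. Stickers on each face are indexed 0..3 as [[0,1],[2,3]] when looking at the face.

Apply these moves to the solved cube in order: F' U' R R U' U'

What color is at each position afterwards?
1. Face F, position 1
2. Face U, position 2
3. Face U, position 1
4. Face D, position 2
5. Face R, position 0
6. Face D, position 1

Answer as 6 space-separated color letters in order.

Answer: R O W Y B R

Derivation:
After move 1 (F'): F=GGGG U=WWRR R=YRYR D=OOYY L=OWOW
After move 2 (U'): U=WRWR F=OWGG R=GGYR B=YRBB L=BBOW
After move 3 (R): R=YGRG U=WWWG F=OOGY D=OBYY B=RRRB
After move 4 (R): R=RYGG U=WOWY F=OBGY D=ORYR B=GRWB
After move 5 (U'): U=OYWW F=BBGY R=OBGG B=RYWB L=GROW
After move 6 (U'): U=YWOW F=GRGY R=BBGG B=OBWB L=RYOW
Query 1: F[1] = R
Query 2: U[2] = O
Query 3: U[1] = W
Query 4: D[2] = Y
Query 5: R[0] = B
Query 6: D[1] = R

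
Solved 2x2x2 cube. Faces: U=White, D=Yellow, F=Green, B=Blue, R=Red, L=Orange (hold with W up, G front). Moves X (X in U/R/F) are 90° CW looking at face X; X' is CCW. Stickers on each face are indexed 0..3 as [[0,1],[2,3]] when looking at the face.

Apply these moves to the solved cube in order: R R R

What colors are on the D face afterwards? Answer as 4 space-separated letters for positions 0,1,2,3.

After move 1 (R): R=RRRR U=WGWG F=GYGY D=YBYB B=WBWB
After move 2 (R): R=RRRR U=WYWY F=GBGB D=YWYW B=GBGB
After move 3 (R): R=RRRR U=WBWB F=GWGW D=YGYG B=YBYB
Query: D face = YGYG

Answer: Y G Y G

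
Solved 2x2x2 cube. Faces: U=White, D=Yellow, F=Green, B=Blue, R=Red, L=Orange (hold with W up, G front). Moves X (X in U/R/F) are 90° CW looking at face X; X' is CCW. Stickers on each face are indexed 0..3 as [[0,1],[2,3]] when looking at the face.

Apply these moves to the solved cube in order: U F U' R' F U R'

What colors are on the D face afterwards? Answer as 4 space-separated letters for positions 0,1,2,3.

Answer: G R Y G

Derivation:
After move 1 (U): U=WWWW F=RRGG R=BBRR B=OOBB L=GGOO
After move 2 (F): F=GRGR U=WWOG R=WBWR D=RBYY L=GYOY
After move 3 (U'): U=WGWO F=GYGR R=GRWR B=WBBB L=OOOY
After move 4 (R'): R=RRGW U=WBWW F=GGGO D=RYYR B=YBBB
After move 5 (F): F=GGOG U=WBYO R=WRWW D=GRYR L=OROY
After move 6 (U): U=YWOB F=WROG R=YBWW B=ORBB L=GGOY
After move 7 (R'): R=BWYW U=YBOO F=WWOB D=GRYG B=RRRB
Query: D face = GRYG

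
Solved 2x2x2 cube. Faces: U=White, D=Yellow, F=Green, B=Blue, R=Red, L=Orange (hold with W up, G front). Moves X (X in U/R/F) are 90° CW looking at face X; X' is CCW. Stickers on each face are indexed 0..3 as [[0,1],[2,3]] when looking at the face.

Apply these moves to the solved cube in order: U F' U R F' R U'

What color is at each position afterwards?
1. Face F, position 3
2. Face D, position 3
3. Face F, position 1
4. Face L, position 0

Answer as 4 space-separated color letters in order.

Answer: G W G R

Derivation:
After move 1 (U): U=WWWW F=RRGG R=BBRR B=OOBB L=GGOO
After move 2 (F'): F=RGRG U=WWBR R=YBYR D=GOYY L=GWOW
After move 3 (U): U=BWRW F=YBRG R=OOYR B=GWBB L=RGOW
After move 4 (R): R=YORO U=BBRG F=YORY D=GBYG B=WWWB
After move 5 (F'): F=OYYR U=BBYR R=BOGO D=GWYG L=RGOR
After move 6 (R): R=GBOO U=BYYR F=OWYG D=GWYW B=RWBB
After move 7 (U'): U=YRBY F=RGYG R=OWOO B=GBBB L=RWOR
Query 1: F[3] = G
Query 2: D[3] = W
Query 3: F[1] = G
Query 4: L[0] = R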